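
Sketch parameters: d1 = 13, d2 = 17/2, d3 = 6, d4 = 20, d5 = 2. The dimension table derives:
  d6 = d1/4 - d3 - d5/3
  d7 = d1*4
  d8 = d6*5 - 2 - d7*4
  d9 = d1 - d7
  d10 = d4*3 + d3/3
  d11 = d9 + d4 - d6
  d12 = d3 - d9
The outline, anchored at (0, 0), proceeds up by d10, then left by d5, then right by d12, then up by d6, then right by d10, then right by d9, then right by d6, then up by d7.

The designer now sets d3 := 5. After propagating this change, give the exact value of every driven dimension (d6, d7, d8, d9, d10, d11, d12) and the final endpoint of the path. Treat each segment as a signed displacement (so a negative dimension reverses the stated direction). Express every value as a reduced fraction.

Apply edit: d3 := 5
  d6 = d1/4 - d3 - d5/3 = -29/12
  d7 = d1*4 = 52
  d8 = d6*5 - 2 - d7*4 = -2665/12
  d9 = d1 - d7 = -39
  d10 = d4*3 + d3/3 = 185/3
  d11 = d9 + d4 - d6 = -199/12
  d12 = d3 - d9 = 44
Walk from origin (0, 0):
  seg 1: up by d10 = 185/3 → (0, 185/3)
  seg 2: left by d5 = 2 → (-2, 185/3)
  seg 3: right by d12 = 44 → (42, 185/3)
  seg 4: up by d6 = -29/12 → (42, 237/4)
  seg 5: right by d10 = 185/3 → (311/3, 237/4)
  seg 6: right by d9 = -39 → (194/3, 237/4)
  seg 7: right by d6 = -29/12 → (249/4, 237/4)
  seg 8: up by d7 = 52 → (249/4, 445/4)

d6 = -29/12
d7 = 52
d8 = -2665/12
d9 = -39
d10 = 185/3
d11 = -199/12
d12 = 44
endpoint = (249/4, 445/4)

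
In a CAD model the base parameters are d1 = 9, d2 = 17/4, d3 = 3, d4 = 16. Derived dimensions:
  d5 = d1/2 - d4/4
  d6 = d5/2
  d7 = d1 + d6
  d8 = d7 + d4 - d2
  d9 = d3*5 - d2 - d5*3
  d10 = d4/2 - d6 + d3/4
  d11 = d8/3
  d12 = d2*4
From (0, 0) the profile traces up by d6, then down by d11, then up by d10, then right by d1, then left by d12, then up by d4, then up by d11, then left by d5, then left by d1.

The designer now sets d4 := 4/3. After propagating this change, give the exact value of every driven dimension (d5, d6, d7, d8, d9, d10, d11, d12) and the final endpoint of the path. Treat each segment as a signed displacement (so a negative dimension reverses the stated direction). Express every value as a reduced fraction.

d5 = 25/6
d6 = 25/12
d7 = 133/12
d8 = 49/6
d9 = -7/4
d10 = -2/3
d11 = 49/18
d12 = 17
endpoint = (-127/6, 11/4)

Apply edit: d4 := 4/3
  d5 = d1/2 - d4/4 = 25/6
  d6 = d5/2 = 25/12
  d7 = d1 + d6 = 133/12
  d8 = d7 + d4 - d2 = 49/6
  d9 = d3*5 - d2 - d5*3 = -7/4
  d10 = d4/2 - d6 + d3/4 = -2/3
  d11 = d8/3 = 49/18
  d12 = d2*4 = 17
Walk from origin (0, 0):
  seg 1: up by d6 = 25/12 → (0, 25/12)
  seg 2: down by d11 = 49/18 → (0, -23/36)
  seg 3: up by d10 = -2/3 → (0, -47/36)
  seg 4: right by d1 = 9 → (9, -47/36)
  seg 5: left by d12 = 17 → (-8, -47/36)
  seg 6: up by d4 = 4/3 → (-8, 1/36)
  seg 7: up by d11 = 49/18 → (-8, 11/4)
  seg 8: left by d5 = 25/6 → (-73/6, 11/4)
  seg 9: left by d1 = 9 → (-127/6, 11/4)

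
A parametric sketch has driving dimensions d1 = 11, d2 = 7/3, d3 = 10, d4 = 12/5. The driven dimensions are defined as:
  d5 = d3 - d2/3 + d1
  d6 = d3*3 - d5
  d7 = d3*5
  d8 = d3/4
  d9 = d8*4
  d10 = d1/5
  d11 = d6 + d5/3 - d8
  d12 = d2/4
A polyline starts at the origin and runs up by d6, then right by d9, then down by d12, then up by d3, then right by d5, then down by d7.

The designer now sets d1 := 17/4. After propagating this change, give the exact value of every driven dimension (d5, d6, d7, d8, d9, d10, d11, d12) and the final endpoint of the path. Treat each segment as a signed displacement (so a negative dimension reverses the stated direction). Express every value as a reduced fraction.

d5 = 485/36
d6 = 595/36
d7 = 50
d8 = 5/2
d9 = 10
d10 = 17/20
d11 = 500/27
d12 = 7/12
endpoint = (845/36, -433/18)

Apply edit: d1 := 17/4
  d5 = d3 - d2/3 + d1 = 485/36
  d6 = d3*3 - d5 = 595/36
  d7 = d3*5 = 50
  d8 = d3/4 = 5/2
  d9 = d8*4 = 10
  d10 = d1/5 = 17/20
  d11 = d6 + d5/3 - d8 = 500/27
  d12 = d2/4 = 7/12
Walk from origin (0, 0):
  seg 1: up by d6 = 595/36 → (0, 595/36)
  seg 2: right by d9 = 10 → (10, 595/36)
  seg 3: down by d12 = 7/12 → (10, 287/18)
  seg 4: up by d3 = 10 → (10, 467/18)
  seg 5: right by d5 = 485/36 → (845/36, 467/18)
  seg 6: down by d7 = 50 → (845/36, -433/18)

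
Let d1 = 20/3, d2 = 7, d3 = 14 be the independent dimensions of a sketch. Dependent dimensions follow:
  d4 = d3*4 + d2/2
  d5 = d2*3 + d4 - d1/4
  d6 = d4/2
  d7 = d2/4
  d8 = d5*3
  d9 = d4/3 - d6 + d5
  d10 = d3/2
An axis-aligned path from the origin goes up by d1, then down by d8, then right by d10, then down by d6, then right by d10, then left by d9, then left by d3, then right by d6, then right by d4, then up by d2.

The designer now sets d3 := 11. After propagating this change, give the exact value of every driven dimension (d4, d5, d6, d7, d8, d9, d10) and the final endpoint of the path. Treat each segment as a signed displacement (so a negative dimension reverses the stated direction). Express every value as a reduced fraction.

d4 = 95/2
d5 = 401/6
d6 = 95/4
d7 = 7/4
d8 = 401/2
d9 = 707/12
d10 = 11/2
endpoint = (37/3, -2527/12)

Apply edit: d3 := 11
  d4 = d3*4 + d2/2 = 95/2
  d5 = d2*3 + d4 - d1/4 = 401/6
  d6 = d4/2 = 95/4
  d7 = d2/4 = 7/4
  d8 = d5*3 = 401/2
  d9 = d4/3 - d6 + d5 = 707/12
  d10 = d3/2 = 11/2
Walk from origin (0, 0):
  seg 1: up by d1 = 20/3 → (0, 20/3)
  seg 2: down by d8 = 401/2 → (0, -1163/6)
  seg 3: right by d10 = 11/2 → (11/2, -1163/6)
  seg 4: down by d6 = 95/4 → (11/2, -2611/12)
  seg 5: right by d10 = 11/2 → (11, -2611/12)
  seg 6: left by d9 = 707/12 → (-575/12, -2611/12)
  seg 7: left by d3 = 11 → (-707/12, -2611/12)
  seg 8: right by d6 = 95/4 → (-211/6, -2611/12)
  seg 9: right by d4 = 95/2 → (37/3, -2611/12)
  seg 10: up by d2 = 7 → (37/3, -2527/12)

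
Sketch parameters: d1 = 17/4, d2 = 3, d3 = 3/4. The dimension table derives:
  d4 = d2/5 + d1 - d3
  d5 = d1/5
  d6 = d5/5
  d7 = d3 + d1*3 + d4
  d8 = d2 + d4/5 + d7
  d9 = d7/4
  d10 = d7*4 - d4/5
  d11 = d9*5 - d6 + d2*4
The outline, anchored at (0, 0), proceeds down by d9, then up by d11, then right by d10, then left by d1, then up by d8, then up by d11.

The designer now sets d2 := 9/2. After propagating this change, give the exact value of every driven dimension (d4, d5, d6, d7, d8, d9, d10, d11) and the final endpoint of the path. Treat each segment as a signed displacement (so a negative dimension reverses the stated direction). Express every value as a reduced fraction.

Apply edit: d2 := 9/2
  d4 = d2/5 + d1 - d3 = 22/5
  d5 = d1/5 = 17/20
  d6 = d5/5 = 17/100
  d7 = d3 + d1*3 + d4 = 179/10
  d8 = d2 + d4/5 + d7 = 582/25
  d9 = d7/4 = 179/40
  d10 = d7*4 - d4/5 = 1768/25
  d11 = d9*5 - d6 + d2*4 = 8041/200
Walk from origin (0, 0):
  seg 1: down by d9 = 179/40 → (0, -179/40)
  seg 2: up by d11 = 8041/200 → (0, 3573/100)
  seg 3: right by d10 = 1768/25 → (1768/25, 3573/100)
  seg 4: left by d1 = 17/4 → (6647/100, 3573/100)
  seg 5: up by d8 = 582/25 → (6647/100, 5901/100)
  seg 6: up by d11 = 8041/200 → (6647/100, 19843/200)

d4 = 22/5
d5 = 17/20
d6 = 17/100
d7 = 179/10
d8 = 582/25
d9 = 179/40
d10 = 1768/25
d11 = 8041/200
endpoint = (6647/100, 19843/200)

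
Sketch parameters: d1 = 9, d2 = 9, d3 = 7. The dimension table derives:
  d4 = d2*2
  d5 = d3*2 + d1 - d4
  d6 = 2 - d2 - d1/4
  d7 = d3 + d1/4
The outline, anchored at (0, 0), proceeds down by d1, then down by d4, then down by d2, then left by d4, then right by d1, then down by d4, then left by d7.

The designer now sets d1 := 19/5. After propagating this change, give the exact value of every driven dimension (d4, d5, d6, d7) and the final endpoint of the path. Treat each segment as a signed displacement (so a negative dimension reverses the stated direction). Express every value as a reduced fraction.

d4 = 18
d5 = -1/5
d6 = -159/20
d7 = 159/20
endpoint = (-443/20, -244/5)

Apply edit: d1 := 19/5
  d4 = d2*2 = 18
  d5 = d3*2 + d1 - d4 = -1/5
  d6 = 2 - d2 - d1/4 = -159/20
  d7 = d3 + d1/4 = 159/20
Walk from origin (0, 0):
  seg 1: down by d1 = 19/5 → (0, -19/5)
  seg 2: down by d4 = 18 → (0, -109/5)
  seg 3: down by d2 = 9 → (0, -154/5)
  seg 4: left by d4 = 18 → (-18, -154/5)
  seg 5: right by d1 = 19/5 → (-71/5, -154/5)
  seg 6: down by d4 = 18 → (-71/5, -244/5)
  seg 7: left by d7 = 159/20 → (-443/20, -244/5)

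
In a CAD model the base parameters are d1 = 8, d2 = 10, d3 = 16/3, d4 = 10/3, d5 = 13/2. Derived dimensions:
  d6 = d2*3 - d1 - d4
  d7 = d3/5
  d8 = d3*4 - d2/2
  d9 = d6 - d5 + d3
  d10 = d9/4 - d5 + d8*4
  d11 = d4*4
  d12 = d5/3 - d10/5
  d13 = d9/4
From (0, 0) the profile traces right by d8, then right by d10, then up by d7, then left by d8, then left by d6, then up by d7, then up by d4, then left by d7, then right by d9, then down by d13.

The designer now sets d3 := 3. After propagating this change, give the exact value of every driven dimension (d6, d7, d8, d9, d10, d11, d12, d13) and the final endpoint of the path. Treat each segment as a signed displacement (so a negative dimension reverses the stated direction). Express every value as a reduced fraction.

Apply edit: d3 := 3
  d6 = d2*3 - d1 - d4 = 56/3
  d7 = d3/5 = 3/5
  d8 = d3*4 - d2/2 = 7
  d9 = d6 - d5 + d3 = 91/6
  d10 = d9/4 - d5 + d8*4 = 607/24
  d11 = d4*4 = 40/3
  d12 = d5/3 - d10/5 = -347/120
  d13 = d9/4 = 91/24
Walk from origin (0, 0):
  seg 1: right by d8 = 7 → (7, 0)
  seg 2: right by d10 = 607/24 → (775/24, 0)
  seg 3: up by d7 = 3/5 → (775/24, 3/5)
  seg 4: left by d8 = 7 → (607/24, 3/5)
  seg 5: left by d6 = 56/3 → (53/8, 3/5)
  seg 6: up by d7 = 3/5 → (53/8, 6/5)
  seg 7: up by d4 = 10/3 → (53/8, 68/15)
  seg 8: left by d7 = 3/5 → (241/40, 68/15)
  seg 9: right by d9 = 91/6 → (2543/120, 68/15)
  seg 10: down by d13 = 91/24 → (2543/120, 89/120)

d6 = 56/3
d7 = 3/5
d8 = 7
d9 = 91/6
d10 = 607/24
d11 = 40/3
d12 = -347/120
d13 = 91/24
endpoint = (2543/120, 89/120)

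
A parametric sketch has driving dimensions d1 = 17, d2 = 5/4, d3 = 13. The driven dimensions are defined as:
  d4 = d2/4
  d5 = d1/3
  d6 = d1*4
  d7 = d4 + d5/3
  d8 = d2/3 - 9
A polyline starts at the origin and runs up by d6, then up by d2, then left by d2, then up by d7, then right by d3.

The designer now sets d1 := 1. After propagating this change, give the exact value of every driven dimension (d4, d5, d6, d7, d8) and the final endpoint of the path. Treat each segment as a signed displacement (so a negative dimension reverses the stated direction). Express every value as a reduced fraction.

Apply edit: d1 := 1
  d4 = d2/4 = 5/16
  d5 = d1/3 = 1/3
  d6 = d1*4 = 4
  d7 = d4 + d5/3 = 61/144
  d8 = d2/3 - 9 = -103/12
Walk from origin (0, 0):
  seg 1: up by d6 = 4 → (0, 4)
  seg 2: up by d2 = 5/4 → (0, 21/4)
  seg 3: left by d2 = 5/4 → (-5/4, 21/4)
  seg 4: up by d7 = 61/144 → (-5/4, 817/144)
  seg 5: right by d3 = 13 → (47/4, 817/144)

d4 = 5/16
d5 = 1/3
d6 = 4
d7 = 61/144
d8 = -103/12
endpoint = (47/4, 817/144)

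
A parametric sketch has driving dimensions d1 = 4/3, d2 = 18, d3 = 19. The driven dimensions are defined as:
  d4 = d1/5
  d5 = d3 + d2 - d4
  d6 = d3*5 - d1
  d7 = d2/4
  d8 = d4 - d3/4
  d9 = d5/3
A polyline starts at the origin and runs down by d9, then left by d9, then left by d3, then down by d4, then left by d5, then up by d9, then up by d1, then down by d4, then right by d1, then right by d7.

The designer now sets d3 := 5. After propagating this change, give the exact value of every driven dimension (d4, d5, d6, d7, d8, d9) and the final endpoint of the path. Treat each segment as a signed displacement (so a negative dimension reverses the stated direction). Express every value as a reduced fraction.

d4 = 4/15
d5 = 341/15
d6 = 71/3
d7 = 9/2
d8 = -59/60
d9 = 341/45
endpoint = (-2653/90, 4/5)

Apply edit: d3 := 5
  d4 = d1/5 = 4/15
  d5 = d3 + d2 - d4 = 341/15
  d6 = d3*5 - d1 = 71/3
  d7 = d2/4 = 9/2
  d8 = d4 - d3/4 = -59/60
  d9 = d5/3 = 341/45
Walk from origin (0, 0):
  seg 1: down by d9 = 341/45 → (0, -341/45)
  seg 2: left by d9 = 341/45 → (-341/45, -341/45)
  seg 3: left by d3 = 5 → (-566/45, -341/45)
  seg 4: down by d4 = 4/15 → (-566/45, -353/45)
  seg 5: left by d5 = 341/15 → (-1589/45, -353/45)
  seg 6: up by d9 = 341/45 → (-1589/45, -4/15)
  seg 7: up by d1 = 4/3 → (-1589/45, 16/15)
  seg 8: down by d4 = 4/15 → (-1589/45, 4/5)
  seg 9: right by d1 = 4/3 → (-1529/45, 4/5)
  seg 10: right by d7 = 9/2 → (-2653/90, 4/5)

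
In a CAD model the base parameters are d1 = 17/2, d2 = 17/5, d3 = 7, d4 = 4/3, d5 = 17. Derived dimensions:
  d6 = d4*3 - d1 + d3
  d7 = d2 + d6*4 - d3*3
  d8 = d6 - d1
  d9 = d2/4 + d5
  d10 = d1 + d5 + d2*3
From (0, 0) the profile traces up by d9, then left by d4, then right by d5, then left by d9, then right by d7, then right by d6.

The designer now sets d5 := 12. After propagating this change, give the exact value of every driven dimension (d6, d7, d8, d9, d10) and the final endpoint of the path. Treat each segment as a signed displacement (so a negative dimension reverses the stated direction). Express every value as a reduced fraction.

d6 = 5/2
d7 = -38/5
d8 = -6
d9 = 257/20
d10 = 307/10
endpoint = (-437/60, 257/20)

Apply edit: d5 := 12
  d6 = d4*3 - d1 + d3 = 5/2
  d7 = d2 + d6*4 - d3*3 = -38/5
  d8 = d6 - d1 = -6
  d9 = d2/4 + d5 = 257/20
  d10 = d1 + d5 + d2*3 = 307/10
Walk from origin (0, 0):
  seg 1: up by d9 = 257/20 → (0, 257/20)
  seg 2: left by d4 = 4/3 → (-4/3, 257/20)
  seg 3: right by d5 = 12 → (32/3, 257/20)
  seg 4: left by d9 = 257/20 → (-131/60, 257/20)
  seg 5: right by d7 = -38/5 → (-587/60, 257/20)
  seg 6: right by d6 = 5/2 → (-437/60, 257/20)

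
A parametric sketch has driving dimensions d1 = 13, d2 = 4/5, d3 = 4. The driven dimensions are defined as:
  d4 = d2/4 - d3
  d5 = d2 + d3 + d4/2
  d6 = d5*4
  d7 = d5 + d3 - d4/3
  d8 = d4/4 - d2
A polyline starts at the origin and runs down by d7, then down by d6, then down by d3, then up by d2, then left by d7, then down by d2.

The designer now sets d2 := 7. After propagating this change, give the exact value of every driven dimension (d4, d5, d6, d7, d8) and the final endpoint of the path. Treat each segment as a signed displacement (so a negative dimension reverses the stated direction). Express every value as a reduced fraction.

d4 = -9/4
d5 = 79/8
d6 = 79/2
d7 = 117/8
d8 = -121/16
endpoint = (-117/8, -465/8)

Apply edit: d2 := 7
  d4 = d2/4 - d3 = -9/4
  d5 = d2 + d3 + d4/2 = 79/8
  d6 = d5*4 = 79/2
  d7 = d5 + d3 - d4/3 = 117/8
  d8 = d4/4 - d2 = -121/16
Walk from origin (0, 0):
  seg 1: down by d7 = 117/8 → (0, -117/8)
  seg 2: down by d6 = 79/2 → (0, -433/8)
  seg 3: down by d3 = 4 → (0, -465/8)
  seg 4: up by d2 = 7 → (0, -409/8)
  seg 5: left by d7 = 117/8 → (-117/8, -409/8)
  seg 6: down by d2 = 7 → (-117/8, -465/8)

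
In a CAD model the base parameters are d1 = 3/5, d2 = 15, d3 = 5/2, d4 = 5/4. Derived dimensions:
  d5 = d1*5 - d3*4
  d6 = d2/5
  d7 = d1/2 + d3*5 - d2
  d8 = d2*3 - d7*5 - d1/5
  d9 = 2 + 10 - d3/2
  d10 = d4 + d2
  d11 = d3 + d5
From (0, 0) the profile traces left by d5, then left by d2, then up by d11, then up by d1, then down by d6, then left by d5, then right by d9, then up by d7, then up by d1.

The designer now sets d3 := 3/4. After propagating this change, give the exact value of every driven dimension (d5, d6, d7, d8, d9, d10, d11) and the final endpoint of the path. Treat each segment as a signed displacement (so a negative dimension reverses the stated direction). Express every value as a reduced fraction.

d5 = 0
d6 = 3
d7 = -219/20
d8 = 9963/100
d9 = 93/8
d10 = 65/4
d11 = 3/4
endpoint = (-27/8, -12)

Apply edit: d3 := 3/4
  d5 = d1*5 - d3*4 = 0
  d6 = d2/5 = 3
  d7 = d1/2 + d3*5 - d2 = -219/20
  d8 = d2*3 - d7*5 - d1/5 = 9963/100
  d9 = 2 + 10 - d3/2 = 93/8
  d10 = d4 + d2 = 65/4
  d11 = d3 + d5 = 3/4
Walk from origin (0, 0):
  seg 1: left by d5 = 0 → (0, 0)
  seg 2: left by d2 = 15 → (-15, 0)
  seg 3: up by d11 = 3/4 → (-15, 3/4)
  seg 4: up by d1 = 3/5 → (-15, 27/20)
  seg 5: down by d6 = 3 → (-15, -33/20)
  seg 6: left by d5 = 0 → (-15, -33/20)
  seg 7: right by d9 = 93/8 → (-27/8, -33/20)
  seg 8: up by d7 = -219/20 → (-27/8, -63/5)
  seg 9: up by d1 = 3/5 → (-27/8, -12)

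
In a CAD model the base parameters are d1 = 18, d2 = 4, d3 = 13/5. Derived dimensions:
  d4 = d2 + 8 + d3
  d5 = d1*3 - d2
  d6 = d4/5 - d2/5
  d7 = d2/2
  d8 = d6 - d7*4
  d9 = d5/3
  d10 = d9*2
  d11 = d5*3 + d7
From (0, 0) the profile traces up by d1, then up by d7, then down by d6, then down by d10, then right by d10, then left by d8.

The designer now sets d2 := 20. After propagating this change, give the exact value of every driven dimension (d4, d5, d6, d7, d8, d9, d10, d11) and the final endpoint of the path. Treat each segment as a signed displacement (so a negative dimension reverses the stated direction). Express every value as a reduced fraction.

Apply edit: d2 := 20
  d4 = d2 + 8 + d3 = 153/5
  d5 = d1*3 - d2 = 34
  d6 = d4/5 - d2/5 = 53/25
  d7 = d2/2 = 10
  d8 = d6 - d7*4 = -947/25
  d9 = d5/3 = 34/3
  d10 = d9*2 = 68/3
  d11 = d5*3 + d7 = 112
Walk from origin (0, 0):
  seg 1: up by d1 = 18 → (0, 18)
  seg 2: up by d7 = 10 → (0, 28)
  seg 3: down by d6 = 53/25 → (0, 647/25)
  seg 4: down by d10 = 68/3 → (0, 241/75)
  seg 5: right by d10 = 68/3 → (68/3, 241/75)
  seg 6: left by d8 = -947/25 → (4541/75, 241/75)

d4 = 153/5
d5 = 34
d6 = 53/25
d7 = 10
d8 = -947/25
d9 = 34/3
d10 = 68/3
d11 = 112
endpoint = (4541/75, 241/75)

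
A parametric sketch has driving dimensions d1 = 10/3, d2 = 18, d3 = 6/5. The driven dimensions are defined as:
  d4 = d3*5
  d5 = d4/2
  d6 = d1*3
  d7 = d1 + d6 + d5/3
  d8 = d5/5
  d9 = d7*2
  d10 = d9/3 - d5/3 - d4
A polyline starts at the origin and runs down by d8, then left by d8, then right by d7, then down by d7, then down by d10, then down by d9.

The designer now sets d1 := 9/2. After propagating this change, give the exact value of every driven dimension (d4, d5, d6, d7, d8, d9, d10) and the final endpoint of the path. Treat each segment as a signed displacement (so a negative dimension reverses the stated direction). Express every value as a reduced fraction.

Apply edit: d1 := 9/2
  d4 = d3*5 = 6
  d5 = d4/2 = 3
  d6 = d1*3 = 27/2
  d7 = d1 + d6 + d5/3 = 19
  d8 = d5/5 = 3/5
  d9 = d7*2 = 38
  d10 = d9/3 - d5/3 - d4 = 17/3
Walk from origin (0, 0):
  seg 1: down by d8 = 3/5 → (0, -3/5)
  seg 2: left by d8 = 3/5 → (-3/5, -3/5)
  seg 3: right by d7 = 19 → (92/5, -3/5)
  seg 4: down by d7 = 19 → (92/5, -98/5)
  seg 5: down by d10 = 17/3 → (92/5, -379/15)
  seg 6: down by d9 = 38 → (92/5, -949/15)

d4 = 6
d5 = 3
d6 = 27/2
d7 = 19
d8 = 3/5
d9 = 38
d10 = 17/3
endpoint = (92/5, -949/15)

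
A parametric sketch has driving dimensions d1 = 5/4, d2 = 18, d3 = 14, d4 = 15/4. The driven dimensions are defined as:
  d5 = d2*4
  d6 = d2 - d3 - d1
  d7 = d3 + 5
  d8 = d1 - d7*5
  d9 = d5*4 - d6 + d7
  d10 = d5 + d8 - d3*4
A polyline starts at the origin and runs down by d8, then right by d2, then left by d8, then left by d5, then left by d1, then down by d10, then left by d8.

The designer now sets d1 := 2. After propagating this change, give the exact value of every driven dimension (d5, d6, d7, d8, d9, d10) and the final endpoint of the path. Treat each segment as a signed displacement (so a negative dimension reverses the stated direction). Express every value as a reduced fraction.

d5 = 72
d6 = 2
d7 = 19
d8 = -93
d9 = 305
d10 = -77
endpoint = (130, 170)

Apply edit: d1 := 2
  d5 = d2*4 = 72
  d6 = d2 - d3 - d1 = 2
  d7 = d3 + 5 = 19
  d8 = d1 - d7*5 = -93
  d9 = d5*4 - d6 + d7 = 305
  d10 = d5 + d8 - d3*4 = -77
Walk from origin (0, 0):
  seg 1: down by d8 = -93 → (0, 93)
  seg 2: right by d2 = 18 → (18, 93)
  seg 3: left by d8 = -93 → (111, 93)
  seg 4: left by d5 = 72 → (39, 93)
  seg 5: left by d1 = 2 → (37, 93)
  seg 6: down by d10 = -77 → (37, 170)
  seg 7: left by d8 = -93 → (130, 170)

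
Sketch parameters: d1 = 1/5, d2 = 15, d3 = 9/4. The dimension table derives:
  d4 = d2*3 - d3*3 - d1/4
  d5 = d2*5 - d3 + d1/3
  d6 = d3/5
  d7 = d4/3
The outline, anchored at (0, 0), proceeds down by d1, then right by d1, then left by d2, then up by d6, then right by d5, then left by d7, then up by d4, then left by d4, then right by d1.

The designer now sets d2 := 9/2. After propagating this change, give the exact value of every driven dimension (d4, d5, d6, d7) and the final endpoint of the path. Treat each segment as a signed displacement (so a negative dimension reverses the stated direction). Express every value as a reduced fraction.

d4 = 67/10
d5 = 1219/60
d6 = 9/20
d7 = 67/30
endpoint = (437/60, 139/20)

Apply edit: d2 := 9/2
  d4 = d2*3 - d3*3 - d1/4 = 67/10
  d5 = d2*5 - d3 + d1/3 = 1219/60
  d6 = d3/5 = 9/20
  d7 = d4/3 = 67/30
Walk from origin (0, 0):
  seg 1: down by d1 = 1/5 → (0, -1/5)
  seg 2: right by d1 = 1/5 → (1/5, -1/5)
  seg 3: left by d2 = 9/2 → (-43/10, -1/5)
  seg 4: up by d6 = 9/20 → (-43/10, 1/4)
  seg 5: right by d5 = 1219/60 → (961/60, 1/4)
  seg 6: left by d7 = 67/30 → (827/60, 1/4)
  seg 7: up by d4 = 67/10 → (827/60, 139/20)
  seg 8: left by d4 = 67/10 → (85/12, 139/20)
  seg 9: right by d1 = 1/5 → (437/60, 139/20)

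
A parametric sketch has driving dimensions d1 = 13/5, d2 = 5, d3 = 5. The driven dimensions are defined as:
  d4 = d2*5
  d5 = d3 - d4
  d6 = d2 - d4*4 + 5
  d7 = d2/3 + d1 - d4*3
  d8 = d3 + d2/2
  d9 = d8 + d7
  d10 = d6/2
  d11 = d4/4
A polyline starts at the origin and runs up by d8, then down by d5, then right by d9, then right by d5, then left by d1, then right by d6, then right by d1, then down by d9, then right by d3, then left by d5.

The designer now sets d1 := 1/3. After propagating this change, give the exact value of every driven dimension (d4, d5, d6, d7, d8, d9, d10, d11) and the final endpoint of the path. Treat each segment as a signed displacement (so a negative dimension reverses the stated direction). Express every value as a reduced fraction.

Apply edit: d1 := 1/3
  d4 = d2*5 = 25
  d5 = d3 - d4 = -20
  d6 = d2 - d4*4 + 5 = -90
  d7 = d2/3 + d1 - d4*3 = -73
  d8 = d3 + d2/2 = 15/2
  d9 = d8 + d7 = -131/2
  d10 = d6/2 = -45
  d11 = d4/4 = 25/4
Walk from origin (0, 0):
  seg 1: up by d8 = 15/2 → (0, 15/2)
  seg 2: down by d5 = -20 → (0, 55/2)
  seg 3: right by d9 = -131/2 → (-131/2, 55/2)
  seg 4: right by d5 = -20 → (-171/2, 55/2)
  seg 5: left by d1 = 1/3 → (-515/6, 55/2)
  seg 6: right by d6 = -90 → (-1055/6, 55/2)
  seg 7: right by d1 = 1/3 → (-351/2, 55/2)
  seg 8: down by d9 = -131/2 → (-351/2, 93)
  seg 9: right by d3 = 5 → (-341/2, 93)
  seg 10: left by d5 = -20 → (-301/2, 93)

d4 = 25
d5 = -20
d6 = -90
d7 = -73
d8 = 15/2
d9 = -131/2
d10 = -45
d11 = 25/4
endpoint = (-301/2, 93)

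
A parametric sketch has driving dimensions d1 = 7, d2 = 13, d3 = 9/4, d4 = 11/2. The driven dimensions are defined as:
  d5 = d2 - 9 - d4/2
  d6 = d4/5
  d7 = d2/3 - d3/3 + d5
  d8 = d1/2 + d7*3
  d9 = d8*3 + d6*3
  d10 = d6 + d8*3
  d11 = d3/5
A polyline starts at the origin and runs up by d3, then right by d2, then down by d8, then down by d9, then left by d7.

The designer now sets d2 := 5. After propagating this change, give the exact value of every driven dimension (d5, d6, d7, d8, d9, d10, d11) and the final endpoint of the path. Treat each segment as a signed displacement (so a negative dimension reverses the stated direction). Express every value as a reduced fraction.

d5 = -27/4
d6 = 11/10
d7 = -35/6
d8 = -14
d9 = -387/10
d10 = -409/10
d11 = 9/20
endpoint = (65/6, 1099/20)

Apply edit: d2 := 5
  d5 = d2 - 9 - d4/2 = -27/4
  d6 = d4/5 = 11/10
  d7 = d2/3 - d3/3 + d5 = -35/6
  d8 = d1/2 + d7*3 = -14
  d9 = d8*3 + d6*3 = -387/10
  d10 = d6 + d8*3 = -409/10
  d11 = d3/5 = 9/20
Walk from origin (0, 0):
  seg 1: up by d3 = 9/4 → (0, 9/4)
  seg 2: right by d2 = 5 → (5, 9/4)
  seg 3: down by d8 = -14 → (5, 65/4)
  seg 4: down by d9 = -387/10 → (5, 1099/20)
  seg 5: left by d7 = -35/6 → (65/6, 1099/20)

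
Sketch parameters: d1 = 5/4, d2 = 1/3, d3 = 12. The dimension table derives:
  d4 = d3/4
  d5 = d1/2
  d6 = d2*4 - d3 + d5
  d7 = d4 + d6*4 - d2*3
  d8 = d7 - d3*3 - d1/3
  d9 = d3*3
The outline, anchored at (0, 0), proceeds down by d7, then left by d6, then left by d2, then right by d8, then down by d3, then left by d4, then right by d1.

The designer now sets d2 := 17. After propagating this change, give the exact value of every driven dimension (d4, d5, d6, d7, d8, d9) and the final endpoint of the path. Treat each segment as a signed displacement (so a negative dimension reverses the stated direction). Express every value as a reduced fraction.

d4 = 3
d5 = 5/8
d6 = 453/8
d7 = 357/2
d8 = 1705/12
d9 = 36
endpoint = (1601/24, -381/2)

Apply edit: d2 := 17
  d4 = d3/4 = 3
  d5 = d1/2 = 5/8
  d6 = d2*4 - d3 + d5 = 453/8
  d7 = d4 + d6*4 - d2*3 = 357/2
  d8 = d7 - d3*3 - d1/3 = 1705/12
  d9 = d3*3 = 36
Walk from origin (0, 0):
  seg 1: down by d7 = 357/2 → (0, -357/2)
  seg 2: left by d6 = 453/8 → (-453/8, -357/2)
  seg 3: left by d2 = 17 → (-589/8, -357/2)
  seg 4: right by d8 = 1705/12 → (1643/24, -357/2)
  seg 5: down by d3 = 12 → (1643/24, -381/2)
  seg 6: left by d4 = 3 → (1571/24, -381/2)
  seg 7: right by d1 = 5/4 → (1601/24, -381/2)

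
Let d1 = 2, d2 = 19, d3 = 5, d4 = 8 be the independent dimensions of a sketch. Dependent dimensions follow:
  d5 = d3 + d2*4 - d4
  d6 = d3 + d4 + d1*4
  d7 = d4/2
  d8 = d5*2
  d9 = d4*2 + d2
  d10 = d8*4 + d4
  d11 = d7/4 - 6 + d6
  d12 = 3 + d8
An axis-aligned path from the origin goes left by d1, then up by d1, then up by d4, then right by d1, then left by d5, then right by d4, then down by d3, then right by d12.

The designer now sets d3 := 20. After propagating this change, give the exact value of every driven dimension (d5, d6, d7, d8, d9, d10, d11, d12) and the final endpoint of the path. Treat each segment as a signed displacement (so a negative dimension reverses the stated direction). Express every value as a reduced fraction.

d5 = 88
d6 = 36
d7 = 4
d8 = 176
d9 = 35
d10 = 712
d11 = 31
d12 = 179
endpoint = (99, -10)

Apply edit: d3 := 20
  d5 = d3 + d2*4 - d4 = 88
  d6 = d3 + d4 + d1*4 = 36
  d7 = d4/2 = 4
  d8 = d5*2 = 176
  d9 = d4*2 + d2 = 35
  d10 = d8*4 + d4 = 712
  d11 = d7/4 - 6 + d6 = 31
  d12 = 3 + d8 = 179
Walk from origin (0, 0):
  seg 1: left by d1 = 2 → (-2, 0)
  seg 2: up by d1 = 2 → (-2, 2)
  seg 3: up by d4 = 8 → (-2, 10)
  seg 4: right by d1 = 2 → (0, 10)
  seg 5: left by d5 = 88 → (-88, 10)
  seg 6: right by d4 = 8 → (-80, 10)
  seg 7: down by d3 = 20 → (-80, -10)
  seg 8: right by d12 = 179 → (99, -10)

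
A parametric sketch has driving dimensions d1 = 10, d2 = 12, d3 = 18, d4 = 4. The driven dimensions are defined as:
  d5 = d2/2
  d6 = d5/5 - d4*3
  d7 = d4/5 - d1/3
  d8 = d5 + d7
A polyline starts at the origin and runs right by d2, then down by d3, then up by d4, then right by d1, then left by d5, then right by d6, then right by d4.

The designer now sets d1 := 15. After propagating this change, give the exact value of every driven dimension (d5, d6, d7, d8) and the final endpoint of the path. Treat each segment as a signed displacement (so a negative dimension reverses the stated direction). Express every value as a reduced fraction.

d5 = 6
d6 = -54/5
d7 = -21/5
d8 = 9/5
endpoint = (71/5, -14)

Apply edit: d1 := 15
  d5 = d2/2 = 6
  d6 = d5/5 - d4*3 = -54/5
  d7 = d4/5 - d1/3 = -21/5
  d8 = d5 + d7 = 9/5
Walk from origin (0, 0):
  seg 1: right by d2 = 12 → (12, 0)
  seg 2: down by d3 = 18 → (12, -18)
  seg 3: up by d4 = 4 → (12, -14)
  seg 4: right by d1 = 15 → (27, -14)
  seg 5: left by d5 = 6 → (21, -14)
  seg 6: right by d6 = -54/5 → (51/5, -14)
  seg 7: right by d4 = 4 → (71/5, -14)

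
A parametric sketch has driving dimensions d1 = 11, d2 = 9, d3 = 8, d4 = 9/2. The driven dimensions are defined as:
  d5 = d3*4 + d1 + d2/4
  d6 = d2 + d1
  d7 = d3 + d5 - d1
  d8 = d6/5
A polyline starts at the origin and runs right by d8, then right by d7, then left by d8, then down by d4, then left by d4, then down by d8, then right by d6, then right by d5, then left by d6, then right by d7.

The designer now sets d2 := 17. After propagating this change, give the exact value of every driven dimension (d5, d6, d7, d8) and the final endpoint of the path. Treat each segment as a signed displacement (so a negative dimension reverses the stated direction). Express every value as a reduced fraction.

Apply edit: d2 := 17
  d5 = d3*4 + d1 + d2/4 = 189/4
  d6 = d2 + d1 = 28
  d7 = d3 + d5 - d1 = 177/4
  d8 = d6/5 = 28/5
Walk from origin (0, 0):
  seg 1: right by d8 = 28/5 → (28/5, 0)
  seg 2: right by d7 = 177/4 → (997/20, 0)
  seg 3: left by d8 = 28/5 → (177/4, 0)
  seg 4: down by d4 = 9/2 → (177/4, -9/2)
  seg 5: left by d4 = 9/2 → (159/4, -9/2)
  seg 6: down by d8 = 28/5 → (159/4, -101/10)
  seg 7: right by d6 = 28 → (271/4, -101/10)
  seg 8: right by d5 = 189/4 → (115, -101/10)
  seg 9: left by d6 = 28 → (87, -101/10)
  seg 10: right by d7 = 177/4 → (525/4, -101/10)

d5 = 189/4
d6 = 28
d7 = 177/4
d8 = 28/5
endpoint = (525/4, -101/10)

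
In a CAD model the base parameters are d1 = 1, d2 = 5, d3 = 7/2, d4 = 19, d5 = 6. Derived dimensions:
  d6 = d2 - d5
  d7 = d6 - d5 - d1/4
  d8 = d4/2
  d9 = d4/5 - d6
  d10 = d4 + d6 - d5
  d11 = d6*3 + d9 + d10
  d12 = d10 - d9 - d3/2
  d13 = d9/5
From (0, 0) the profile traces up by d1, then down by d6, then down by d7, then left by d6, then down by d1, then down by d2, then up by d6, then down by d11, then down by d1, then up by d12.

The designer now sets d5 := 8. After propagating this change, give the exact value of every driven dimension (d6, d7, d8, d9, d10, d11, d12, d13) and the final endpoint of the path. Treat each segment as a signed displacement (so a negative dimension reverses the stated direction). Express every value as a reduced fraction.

Apply edit: d5 := 8
  d6 = d2 - d5 = -3
  d7 = d6 - d5 - d1/4 = -45/4
  d8 = d4/2 = 19/2
  d9 = d4/5 - d6 = 34/5
  d10 = d4 + d6 - d5 = 8
  d11 = d6*3 + d9 + d10 = 29/5
  d12 = d10 - d9 - d3/2 = -11/20
  d13 = d9/5 = 34/25
Walk from origin (0, 0):
  seg 1: up by d1 = 1 → (0, 1)
  seg 2: down by d6 = -3 → (0, 4)
  seg 3: down by d7 = -45/4 → (0, 61/4)
  seg 4: left by d6 = -3 → (3, 61/4)
  seg 5: down by d1 = 1 → (3, 57/4)
  seg 6: down by d2 = 5 → (3, 37/4)
  seg 7: up by d6 = -3 → (3, 25/4)
  seg 8: down by d11 = 29/5 → (3, 9/20)
  seg 9: down by d1 = 1 → (3, -11/20)
  seg 10: up by d12 = -11/20 → (3, -11/10)

d6 = -3
d7 = -45/4
d8 = 19/2
d9 = 34/5
d10 = 8
d11 = 29/5
d12 = -11/20
d13 = 34/25
endpoint = (3, -11/10)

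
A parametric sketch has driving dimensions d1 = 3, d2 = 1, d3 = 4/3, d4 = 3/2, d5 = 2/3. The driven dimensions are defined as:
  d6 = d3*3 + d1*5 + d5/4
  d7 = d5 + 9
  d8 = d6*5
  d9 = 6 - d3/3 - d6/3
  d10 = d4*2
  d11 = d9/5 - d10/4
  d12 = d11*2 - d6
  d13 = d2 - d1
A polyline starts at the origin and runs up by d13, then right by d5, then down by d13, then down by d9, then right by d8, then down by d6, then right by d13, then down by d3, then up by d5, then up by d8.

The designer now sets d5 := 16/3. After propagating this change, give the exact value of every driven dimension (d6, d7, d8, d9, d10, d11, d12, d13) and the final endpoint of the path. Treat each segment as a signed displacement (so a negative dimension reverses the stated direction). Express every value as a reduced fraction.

d6 = 61/3
d7 = 43/3
d8 = 305/3
d9 = -11/9
d10 = 3
d11 = -179/180
d12 = -2009/90
d13 = -2
endpoint = (105, 779/9)

Apply edit: d5 := 16/3
  d6 = d3*3 + d1*5 + d5/4 = 61/3
  d7 = d5 + 9 = 43/3
  d8 = d6*5 = 305/3
  d9 = 6 - d3/3 - d6/3 = -11/9
  d10 = d4*2 = 3
  d11 = d9/5 - d10/4 = -179/180
  d12 = d11*2 - d6 = -2009/90
  d13 = d2 - d1 = -2
Walk from origin (0, 0):
  seg 1: up by d13 = -2 → (0, -2)
  seg 2: right by d5 = 16/3 → (16/3, -2)
  seg 3: down by d13 = -2 → (16/3, 0)
  seg 4: down by d9 = -11/9 → (16/3, 11/9)
  seg 5: right by d8 = 305/3 → (107, 11/9)
  seg 6: down by d6 = 61/3 → (107, -172/9)
  seg 7: right by d13 = -2 → (105, -172/9)
  seg 8: down by d3 = 4/3 → (105, -184/9)
  seg 9: up by d5 = 16/3 → (105, -136/9)
  seg 10: up by d8 = 305/3 → (105, 779/9)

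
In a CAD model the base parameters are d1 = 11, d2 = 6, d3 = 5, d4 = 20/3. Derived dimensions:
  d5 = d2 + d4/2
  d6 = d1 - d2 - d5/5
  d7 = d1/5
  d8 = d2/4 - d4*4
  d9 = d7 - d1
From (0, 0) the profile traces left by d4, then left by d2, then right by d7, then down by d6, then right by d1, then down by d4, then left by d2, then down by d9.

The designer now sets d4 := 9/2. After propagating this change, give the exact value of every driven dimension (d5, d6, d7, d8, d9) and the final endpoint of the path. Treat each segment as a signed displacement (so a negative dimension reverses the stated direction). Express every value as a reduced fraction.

Apply edit: d4 := 9/2
  d5 = d2 + d4/2 = 33/4
  d6 = d1 - d2 - d5/5 = 67/20
  d7 = d1/5 = 11/5
  d8 = d2/4 - d4*4 = -33/2
  d9 = d7 - d1 = -44/5
Walk from origin (0, 0):
  seg 1: left by d4 = 9/2 → (-9/2, 0)
  seg 2: left by d2 = 6 → (-21/2, 0)
  seg 3: right by d7 = 11/5 → (-83/10, 0)
  seg 4: down by d6 = 67/20 → (-83/10, -67/20)
  seg 5: right by d1 = 11 → (27/10, -67/20)
  seg 6: down by d4 = 9/2 → (27/10, -157/20)
  seg 7: left by d2 = 6 → (-33/10, -157/20)
  seg 8: down by d9 = -44/5 → (-33/10, 19/20)

d5 = 33/4
d6 = 67/20
d7 = 11/5
d8 = -33/2
d9 = -44/5
endpoint = (-33/10, 19/20)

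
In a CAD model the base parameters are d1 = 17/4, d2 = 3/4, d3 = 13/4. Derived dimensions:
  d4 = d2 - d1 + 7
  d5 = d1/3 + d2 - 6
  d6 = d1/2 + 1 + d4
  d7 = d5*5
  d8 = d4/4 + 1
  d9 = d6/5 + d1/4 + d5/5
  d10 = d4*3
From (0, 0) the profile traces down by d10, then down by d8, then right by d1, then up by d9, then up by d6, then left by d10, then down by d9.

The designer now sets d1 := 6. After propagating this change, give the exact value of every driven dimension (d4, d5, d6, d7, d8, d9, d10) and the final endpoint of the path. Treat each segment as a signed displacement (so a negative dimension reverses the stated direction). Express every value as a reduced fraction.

Apply edit: d1 := 6
  d4 = d2 - d1 + 7 = 7/4
  d5 = d1/3 + d2 - 6 = -13/4
  d6 = d1/2 + 1 + d4 = 23/4
  d7 = d5*5 = -65/4
  d8 = d4/4 + 1 = 23/16
  d9 = d6/5 + d1/4 + d5/5 = 2
  d10 = d4*3 = 21/4
Walk from origin (0, 0):
  seg 1: down by d10 = 21/4 → (0, -21/4)
  seg 2: down by d8 = 23/16 → (0, -107/16)
  seg 3: right by d1 = 6 → (6, -107/16)
  seg 4: up by d9 = 2 → (6, -75/16)
  seg 5: up by d6 = 23/4 → (6, 17/16)
  seg 6: left by d10 = 21/4 → (3/4, 17/16)
  seg 7: down by d9 = 2 → (3/4, -15/16)

d4 = 7/4
d5 = -13/4
d6 = 23/4
d7 = -65/4
d8 = 23/16
d9 = 2
d10 = 21/4
endpoint = (3/4, -15/16)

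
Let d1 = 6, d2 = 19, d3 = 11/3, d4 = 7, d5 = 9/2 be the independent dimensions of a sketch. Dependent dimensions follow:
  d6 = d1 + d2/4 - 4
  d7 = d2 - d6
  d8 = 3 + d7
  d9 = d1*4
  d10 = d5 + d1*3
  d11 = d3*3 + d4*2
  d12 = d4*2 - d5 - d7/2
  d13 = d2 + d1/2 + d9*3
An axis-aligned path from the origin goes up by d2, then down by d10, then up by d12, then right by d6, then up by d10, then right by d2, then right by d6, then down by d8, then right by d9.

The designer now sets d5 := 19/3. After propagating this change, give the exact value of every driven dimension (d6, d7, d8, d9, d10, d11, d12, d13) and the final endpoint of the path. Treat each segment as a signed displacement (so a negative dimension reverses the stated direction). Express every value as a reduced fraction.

Apply edit: d5 := 19/3
  d6 = d1 + d2/4 - 4 = 27/4
  d7 = d2 - d6 = 49/4
  d8 = 3 + d7 = 61/4
  d9 = d1*4 = 24
  d10 = d5 + d1*3 = 73/3
  d11 = d3*3 + d4*2 = 25
  d12 = d4*2 - d5 - d7/2 = 37/24
  d13 = d2 + d1/2 + d9*3 = 94
Walk from origin (0, 0):
  seg 1: up by d2 = 19 → (0, 19)
  seg 2: down by d10 = 73/3 → (0, -16/3)
  seg 3: up by d12 = 37/24 → (0, -91/24)
  seg 4: right by d6 = 27/4 → (27/4, -91/24)
  seg 5: up by d10 = 73/3 → (27/4, 493/24)
  seg 6: right by d2 = 19 → (103/4, 493/24)
  seg 7: right by d6 = 27/4 → (65/2, 493/24)
  seg 8: down by d8 = 61/4 → (65/2, 127/24)
  seg 9: right by d9 = 24 → (113/2, 127/24)

d6 = 27/4
d7 = 49/4
d8 = 61/4
d9 = 24
d10 = 73/3
d11 = 25
d12 = 37/24
d13 = 94
endpoint = (113/2, 127/24)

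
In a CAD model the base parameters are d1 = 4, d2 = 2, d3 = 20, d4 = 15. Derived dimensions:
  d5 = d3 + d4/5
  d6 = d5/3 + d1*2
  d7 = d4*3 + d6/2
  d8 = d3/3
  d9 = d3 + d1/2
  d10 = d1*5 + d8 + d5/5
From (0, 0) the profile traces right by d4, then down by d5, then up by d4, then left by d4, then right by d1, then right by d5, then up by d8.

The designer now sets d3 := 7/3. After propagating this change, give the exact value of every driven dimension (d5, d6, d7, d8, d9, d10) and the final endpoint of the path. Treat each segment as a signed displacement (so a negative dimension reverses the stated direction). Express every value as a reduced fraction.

Apply edit: d3 := 7/3
  d5 = d3 + d4/5 = 16/3
  d6 = d5/3 + d1*2 = 88/9
  d7 = d4*3 + d6/2 = 449/9
  d8 = d3/3 = 7/9
  d9 = d3 + d1/2 = 13/3
  d10 = d1*5 + d8 + d5/5 = 983/45
Walk from origin (0, 0):
  seg 1: right by d4 = 15 → (15, 0)
  seg 2: down by d5 = 16/3 → (15, -16/3)
  seg 3: up by d4 = 15 → (15, 29/3)
  seg 4: left by d4 = 15 → (0, 29/3)
  seg 5: right by d1 = 4 → (4, 29/3)
  seg 6: right by d5 = 16/3 → (28/3, 29/3)
  seg 7: up by d8 = 7/9 → (28/3, 94/9)

d5 = 16/3
d6 = 88/9
d7 = 449/9
d8 = 7/9
d9 = 13/3
d10 = 983/45
endpoint = (28/3, 94/9)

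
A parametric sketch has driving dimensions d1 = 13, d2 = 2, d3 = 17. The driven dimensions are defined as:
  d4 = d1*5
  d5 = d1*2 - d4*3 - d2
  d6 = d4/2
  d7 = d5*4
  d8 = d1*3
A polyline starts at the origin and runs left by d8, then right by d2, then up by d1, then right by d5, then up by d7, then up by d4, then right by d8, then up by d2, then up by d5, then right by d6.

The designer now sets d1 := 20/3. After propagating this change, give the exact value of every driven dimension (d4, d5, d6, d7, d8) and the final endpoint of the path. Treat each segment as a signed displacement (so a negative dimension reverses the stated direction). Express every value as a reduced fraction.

Apply edit: d1 := 20/3
  d4 = d1*5 = 100/3
  d5 = d1*2 - d4*3 - d2 = -266/3
  d6 = d4/2 = 50/3
  d7 = d5*4 = -1064/3
  d8 = d1*3 = 20
Walk from origin (0, 0):
  seg 1: left by d8 = 20 → (-20, 0)
  seg 2: right by d2 = 2 → (-18, 0)
  seg 3: up by d1 = 20/3 → (-18, 20/3)
  seg 4: right by d5 = -266/3 → (-320/3, 20/3)
  seg 5: up by d7 = -1064/3 → (-320/3, -348)
  seg 6: up by d4 = 100/3 → (-320/3, -944/3)
  seg 7: right by d8 = 20 → (-260/3, -944/3)
  seg 8: up by d2 = 2 → (-260/3, -938/3)
  seg 9: up by d5 = -266/3 → (-260/3, -1204/3)
  seg 10: right by d6 = 50/3 → (-70, -1204/3)

d4 = 100/3
d5 = -266/3
d6 = 50/3
d7 = -1064/3
d8 = 20
endpoint = (-70, -1204/3)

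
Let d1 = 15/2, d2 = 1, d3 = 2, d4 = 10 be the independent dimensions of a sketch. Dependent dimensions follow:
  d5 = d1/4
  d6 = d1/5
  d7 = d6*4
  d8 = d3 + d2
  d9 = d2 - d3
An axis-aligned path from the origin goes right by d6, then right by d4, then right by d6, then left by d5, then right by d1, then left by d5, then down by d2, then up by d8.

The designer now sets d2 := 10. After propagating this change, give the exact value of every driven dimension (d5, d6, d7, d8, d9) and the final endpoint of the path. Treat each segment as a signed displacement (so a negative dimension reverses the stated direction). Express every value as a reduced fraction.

d5 = 15/8
d6 = 3/2
d7 = 6
d8 = 12
d9 = 8
endpoint = (67/4, 2)

Apply edit: d2 := 10
  d5 = d1/4 = 15/8
  d6 = d1/5 = 3/2
  d7 = d6*4 = 6
  d8 = d3 + d2 = 12
  d9 = d2 - d3 = 8
Walk from origin (0, 0):
  seg 1: right by d6 = 3/2 → (3/2, 0)
  seg 2: right by d4 = 10 → (23/2, 0)
  seg 3: right by d6 = 3/2 → (13, 0)
  seg 4: left by d5 = 15/8 → (89/8, 0)
  seg 5: right by d1 = 15/2 → (149/8, 0)
  seg 6: left by d5 = 15/8 → (67/4, 0)
  seg 7: down by d2 = 10 → (67/4, -10)
  seg 8: up by d8 = 12 → (67/4, 2)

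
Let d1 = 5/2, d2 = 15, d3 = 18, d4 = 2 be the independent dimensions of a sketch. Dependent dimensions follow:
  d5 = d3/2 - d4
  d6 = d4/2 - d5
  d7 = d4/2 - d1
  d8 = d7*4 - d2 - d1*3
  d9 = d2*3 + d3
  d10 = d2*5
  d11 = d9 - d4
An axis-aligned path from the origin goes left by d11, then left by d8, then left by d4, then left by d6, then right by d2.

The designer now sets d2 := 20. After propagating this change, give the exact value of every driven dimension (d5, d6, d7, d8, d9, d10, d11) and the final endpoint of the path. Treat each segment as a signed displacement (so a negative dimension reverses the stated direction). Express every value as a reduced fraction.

d5 = 7
d6 = -6
d7 = -3/2
d8 = -67/2
d9 = 78
d10 = 100
d11 = 76
endpoint = (-37/2, 0)

Apply edit: d2 := 20
  d5 = d3/2 - d4 = 7
  d6 = d4/2 - d5 = -6
  d7 = d4/2 - d1 = -3/2
  d8 = d7*4 - d2 - d1*3 = -67/2
  d9 = d2*3 + d3 = 78
  d10 = d2*5 = 100
  d11 = d9 - d4 = 76
Walk from origin (0, 0):
  seg 1: left by d11 = 76 → (-76, 0)
  seg 2: left by d8 = -67/2 → (-85/2, 0)
  seg 3: left by d4 = 2 → (-89/2, 0)
  seg 4: left by d6 = -6 → (-77/2, 0)
  seg 5: right by d2 = 20 → (-37/2, 0)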